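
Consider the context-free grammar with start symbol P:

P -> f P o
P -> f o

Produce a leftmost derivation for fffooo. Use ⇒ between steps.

P ⇒ fPo ⇒ ffPoo ⇒ fffooo

P ⇒ fPo   [P -> f P o]
fPo ⇒ ffPoo   [P -> f P o]
ffPoo ⇒ fffooo   [P -> f o]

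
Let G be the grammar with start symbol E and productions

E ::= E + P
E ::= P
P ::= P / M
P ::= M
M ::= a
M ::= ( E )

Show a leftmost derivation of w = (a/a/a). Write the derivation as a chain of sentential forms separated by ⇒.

E ⇒ P ⇒ M ⇒ (E) ⇒ (P) ⇒ (P/M) ⇒ (P/M/M) ⇒ (M/M/M) ⇒ (a/M/M) ⇒ (a/a/M) ⇒ (a/a/a)

E ⇒ P   [E ::= P]
P ⇒ M   [P ::= M]
M ⇒ (E)   [M ::= ( E )]
(E) ⇒ (P)   [E ::= P]
(P) ⇒ (P/M)   [P ::= P / M]
(P/M) ⇒ (P/M/M)   [P ::= P / M]
(P/M/M) ⇒ (M/M/M)   [P ::= M]
(M/M/M) ⇒ (a/M/M)   [M ::= a]
(a/M/M) ⇒ (a/a/M)   [M ::= a]
(a/a/M) ⇒ (a/a/a)   [M ::= a]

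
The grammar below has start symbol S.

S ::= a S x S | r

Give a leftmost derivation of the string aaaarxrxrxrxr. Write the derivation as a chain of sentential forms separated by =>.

S => aSxS   [S ::= a S x S]
aSxS => aaSxSxS   [S ::= a S x S]
aaSxSxS => aaaSxSxSxS   [S ::= a S x S]
aaaSxSxSxS => aaaaSxSxSxSxS   [S ::= a S x S]
aaaaSxSxSxSxS => aaaarxSxSxSxS   [S ::= r]
aaaarxSxSxSxS => aaaarxrxSxSxS   [S ::= r]
aaaarxrxSxSxS => aaaarxrxrxSxS   [S ::= r]
aaaarxrxrxSxS => aaaarxrxrxrxS   [S ::= r]
aaaarxrxrxrxS => aaaarxrxrxrxr   [S ::= r]

S => aSxS => aaSxSxS => aaaSxSxSxS => aaaaSxSxSxSxS => aaaarxSxSxSxS => aaaarxrxSxSxS => aaaarxrxrxSxS => aaaarxrxrxrxS => aaaarxrxrxrxr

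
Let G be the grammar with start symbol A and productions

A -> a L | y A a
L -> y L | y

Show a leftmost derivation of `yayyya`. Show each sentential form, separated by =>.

A=>yAa=>yaLa=>yayLa=>yayyLa=>yayyya

A => yAa   [A -> y A a]
yAa => yaLa   [A -> a L]
yaLa => yayLa   [L -> y L]
yayLa => yayyLa   [L -> y L]
yayyLa => yayyya   [L -> y]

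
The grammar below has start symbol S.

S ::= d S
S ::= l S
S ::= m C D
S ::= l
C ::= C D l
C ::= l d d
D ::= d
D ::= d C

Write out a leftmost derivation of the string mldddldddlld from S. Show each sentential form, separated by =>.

S => mCD => mCDlD => mlddDlD => mldddClD => mldddCDllD => mldddlddDllD => mldddldddllD => mldddldddlld

S => mCD   [S ::= m C D]
mCD => mCDlD   [C ::= C D l]
mCDlD => mlddDlD   [C ::= l d d]
mlddDlD => mldddClD   [D ::= d C]
mldddClD => mldddCDllD   [C ::= C D l]
mldddCDllD => mldddlddDllD   [C ::= l d d]
mldddlddDllD => mldddldddllD   [D ::= d]
mldddldddllD => mldddldddlld   [D ::= d]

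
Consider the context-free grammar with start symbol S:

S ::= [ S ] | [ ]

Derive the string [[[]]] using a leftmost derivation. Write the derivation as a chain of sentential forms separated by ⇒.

S⇒[S]⇒[[S]]⇒[[[]]]

S ⇒ [S]   [S ::= [ S ]]
[S] ⇒ [[S]]   [S ::= [ S ]]
[[S]] ⇒ [[[]]]   [S ::= [ ]]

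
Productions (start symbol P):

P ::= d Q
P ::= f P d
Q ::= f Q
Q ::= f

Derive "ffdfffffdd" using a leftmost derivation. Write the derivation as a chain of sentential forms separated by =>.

P => fPd   [P ::= f P d]
fPd => ffPdd   [P ::= f P d]
ffPdd => ffdQdd   [P ::= d Q]
ffdQdd => ffdfQdd   [Q ::= f Q]
ffdfQdd => ffdffQdd   [Q ::= f Q]
ffdffQdd => ffdfffQdd   [Q ::= f Q]
ffdfffQdd => ffdffffQdd   [Q ::= f Q]
ffdffffQdd => ffdfffffdd   [Q ::= f]

P=>fPd=>ffPdd=>ffdQdd=>ffdfQdd=>ffdffQdd=>ffdfffQdd=>ffdffffQdd=>ffdfffffdd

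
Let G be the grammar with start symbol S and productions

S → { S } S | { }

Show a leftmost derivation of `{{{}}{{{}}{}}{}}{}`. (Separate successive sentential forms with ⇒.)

S⇒{S}S⇒{{S}S}S⇒{{{}}S}S⇒{{{}}{S}S}S⇒{{{}}{{S}S}S}S⇒{{{}}{{{}}S}S}S⇒{{{}}{{{}}{}}S}S⇒{{{}}{{{}}{}}{}}S⇒{{{}}{{{}}{}}{}}{}

S ⇒ {S}S   [S → { S } S]
{S}S ⇒ {{S}S}S   [S → { S } S]
{{S}S}S ⇒ {{{}}S}S   [S → { }]
{{{}}S}S ⇒ {{{}}{S}S}S   [S → { S } S]
{{{}}{S}S}S ⇒ {{{}}{{S}S}S}S   [S → { S } S]
{{{}}{{S}S}S}S ⇒ {{{}}{{{}}S}S}S   [S → { }]
{{{}}{{{}}S}S}S ⇒ {{{}}{{{}}{}}S}S   [S → { }]
{{{}}{{{}}{}}S}S ⇒ {{{}}{{{}}{}}{}}S   [S → { }]
{{{}}{{{}}{}}{}}S ⇒ {{{}}{{{}}{}}{}}{}   [S → { }]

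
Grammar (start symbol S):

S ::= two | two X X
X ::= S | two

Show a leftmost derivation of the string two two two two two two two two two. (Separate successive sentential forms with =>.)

S => two X X => two two X => two two S => two two two X X => two two two two X => two two two two S => two two two two two X X => two two two two two S X => two two two two two two X X X => two two two two two two two X X => two two two two two two two two X => two two two two two two two two S => two two two two two two two two two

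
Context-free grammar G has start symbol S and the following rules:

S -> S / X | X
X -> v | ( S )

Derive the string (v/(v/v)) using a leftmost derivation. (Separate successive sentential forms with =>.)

S => X   [S -> X]
X => (S)   [X -> ( S )]
(S) => (S/X)   [S -> S / X]
(S/X) => (X/X)   [S -> X]
(X/X) => (v/X)   [X -> v]
(v/X) => (v/(S))   [X -> ( S )]
(v/(S)) => (v/(S/X))   [S -> S / X]
(v/(S/X)) => (v/(X/X))   [S -> X]
(v/(X/X)) => (v/(v/X))   [X -> v]
(v/(v/X)) => (v/(v/v))   [X -> v]

S => X => (S) => (S/X) => (X/X) => (v/X) => (v/(S)) => (v/(S/X)) => (v/(X/X)) => (v/(v/X)) => (v/(v/v))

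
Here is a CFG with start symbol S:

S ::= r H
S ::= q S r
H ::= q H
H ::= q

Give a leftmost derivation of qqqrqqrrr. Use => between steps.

S=>qSr=>qqSrr=>qqqSrrr=>qqqrHrrr=>qqqrqHrrr=>qqqrqqrrr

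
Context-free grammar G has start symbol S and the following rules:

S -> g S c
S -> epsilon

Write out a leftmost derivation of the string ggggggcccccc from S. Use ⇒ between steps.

S ⇒ gSc ⇒ ggScc ⇒ gggSccc ⇒ ggggScccc ⇒ gggggSccccc ⇒ ggggggScccccc ⇒ ggggggcccccc

S ⇒ gSc   [S -> g S c]
gSc ⇒ ggScc   [S -> g S c]
ggScc ⇒ gggSccc   [S -> g S c]
gggSccc ⇒ ggggScccc   [S -> g S c]
ggggScccc ⇒ gggggSccccc   [S -> g S c]
gggggSccccc ⇒ ggggggScccccc   [S -> g S c]
ggggggScccccc ⇒ ggggggcccccc   [S -> epsilon]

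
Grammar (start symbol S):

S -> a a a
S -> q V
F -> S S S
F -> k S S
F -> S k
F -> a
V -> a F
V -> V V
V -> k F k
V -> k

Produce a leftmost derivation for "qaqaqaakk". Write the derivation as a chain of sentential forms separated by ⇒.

S ⇒ qV ⇒ qaF ⇒ qaSk ⇒ qaqVk ⇒ qaqaFk ⇒ qaqaSkk ⇒ qaqaqVkk ⇒ qaqaqaFkk ⇒ qaqaqaakk

S ⇒ qV   [S -> q V]
qV ⇒ qaF   [V -> a F]
qaF ⇒ qaSk   [F -> S k]
qaSk ⇒ qaqVk   [S -> q V]
qaqVk ⇒ qaqaFk   [V -> a F]
qaqaFk ⇒ qaqaSkk   [F -> S k]
qaqaSkk ⇒ qaqaqVkk   [S -> q V]
qaqaqVkk ⇒ qaqaqaFkk   [V -> a F]
qaqaqaFkk ⇒ qaqaqaakk   [F -> a]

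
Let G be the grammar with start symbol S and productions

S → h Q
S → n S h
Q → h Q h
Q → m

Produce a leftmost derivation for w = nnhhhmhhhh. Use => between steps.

S => nSh   [S → n S h]
nSh => nnShh   [S → n S h]
nnShh => nnhQhh   [S → h Q]
nnhQhh => nnhhQhhh   [Q → h Q h]
nnhhQhhh => nnhhhQhhhh   [Q → h Q h]
nnhhhQhhhh => nnhhhmhhhh   [Q → m]

S=>nSh=>nnShh=>nnhQhh=>nnhhQhhh=>nnhhhQhhhh=>nnhhhmhhhh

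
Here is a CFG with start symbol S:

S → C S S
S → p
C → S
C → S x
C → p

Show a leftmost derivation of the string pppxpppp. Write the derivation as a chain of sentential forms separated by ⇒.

S ⇒ CSS ⇒ SSS ⇒ CSSSS ⇒ SxSSSS ⇒ CSSxSSSS ⇒ pSSxSSSS ⇒ ppSxSSSS ⇒ pppxSSSS ⇒ pppxpSSS ⇒ pppxppSS ⇒ pppxpppS ⇒ pppxpppp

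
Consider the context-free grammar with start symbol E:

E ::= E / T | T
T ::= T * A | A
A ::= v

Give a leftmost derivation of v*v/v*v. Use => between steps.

E => E/T => T/T => T*A/T => A*A/T => v*A/T => v*v/T => v*v/T*A => v*v/A*A => v*v/v*A => v*v/v*v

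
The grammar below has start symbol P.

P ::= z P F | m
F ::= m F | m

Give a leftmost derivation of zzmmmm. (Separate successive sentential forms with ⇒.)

P⇒zPF⇒zzPFF⇒zzmFF⇒zzmmFF⇒zzmmmF⇒zzmmmm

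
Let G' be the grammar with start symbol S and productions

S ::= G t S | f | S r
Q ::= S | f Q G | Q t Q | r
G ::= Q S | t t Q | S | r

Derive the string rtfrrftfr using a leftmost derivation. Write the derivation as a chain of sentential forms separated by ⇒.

S⇒Sr⇒GtSr⇒rtSr⇒rtGtSr⇒rtQStSr⇒rtfQGStSr⇒rtfrGStSr⇒rtfrrStSr⇒rtfrrftSr⇒rtfrrftfr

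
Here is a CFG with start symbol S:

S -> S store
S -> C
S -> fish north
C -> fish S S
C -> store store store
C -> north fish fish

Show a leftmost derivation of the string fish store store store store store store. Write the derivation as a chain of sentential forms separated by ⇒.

S ⇒ C ⇒ fish S S ⇒ fish C S ⇒ fish store store store S ⇒ fish store store store C ⇒ fish store store store store store store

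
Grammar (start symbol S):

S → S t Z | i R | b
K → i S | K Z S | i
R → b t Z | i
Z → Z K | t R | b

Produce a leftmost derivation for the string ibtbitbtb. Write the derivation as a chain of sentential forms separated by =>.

S => StZ   [S → S t Z]
StZ => StZtZ   [S → S t Z]
StZtZ => iRtZtZ   [S → i R]
iRtZtZ => ibtZtZtZ   [R → b t Z]
ibtZtZtZ => ibtZKtZtZ   [Z → Z K]
ibtZKtZtZ => ibtbKtZtZ   [Z → b]
ibtbKtZtZ => ibtbitZtZ   [K → i]
ibtbitZtZ => ibtbitbtZ   [Z → b]
ibtbitbtZ => ibtbitbtb   [Z → b]

S => StZ => StZtZ => iRtZtZ => ibtZtZtZ => ibtZKtZtZ => ibtbKtZtZ => ibtbitZtZ => ibtbitbtZ => ibtbitbtb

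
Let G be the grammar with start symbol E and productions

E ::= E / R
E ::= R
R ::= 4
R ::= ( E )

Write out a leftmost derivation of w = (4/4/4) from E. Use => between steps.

E => R   [E ::= R]
R => (E)   [R ::= ( E )]
(E) => (E/R)   [E ::= E / R]
(E/R) => (E/R/R)   [E ::= E / R]
(E/R/R) => (R/R/R)   [E ::= R]
(R/R/R) => (4/R/R)   [R ::= 4]
(4/R/R) => (4/4/R)   [R ::= 4]
(4/4/R) => (4/4/4)   [R ::= 4]

E => R => (E) => (E/R) => (E/R/R) => (R/R/R) => (4/R/R) => (4/4/R) => (4/4/4)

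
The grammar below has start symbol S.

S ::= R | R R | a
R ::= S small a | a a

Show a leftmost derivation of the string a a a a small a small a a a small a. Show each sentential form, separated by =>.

S => R R => S small a R => R small a R => S small a small a R => R R small a small a R => a a R small a small a R => a a a a small a small a R => a a a a small a small a S small a => a a a a small a small a R small a => a a a a small a small a a a small a

S => R R   [S ::= R R]
R R => S small a R   [R ::= S small a]
S small a R => R small a R   [S ::= R]
R small a R => S small a small a R   [R ::= S small a]
S small a small a R => R R small a small a R   [S ::= R R]
R R small a small a R => a a R small a small a R   [R ::= a a]
a a R small a small a R => a a a a small a small a R   [R ::= a a]
a a a a small a small a R => a a a a small a small a S small a   [R ::= S small a]
a a a a small a small a S small a => a a a a small a small a R small a   [S ::= R]
a a a a small a small a R small a => a a a a small a small a a a small a   [R ::= a a]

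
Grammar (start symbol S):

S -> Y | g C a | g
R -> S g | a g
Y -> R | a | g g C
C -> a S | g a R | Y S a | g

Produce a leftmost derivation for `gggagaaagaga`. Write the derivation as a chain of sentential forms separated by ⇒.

S⇒Y⇒ggC⇒ggYSa⇒ggRSa⇒ggSgSa⇒gggCagSa⇒gggYSaagSa⇒gggRSaagSa⇒gggagSaagSa⇒gggagYaagSa⇒gggagaaagSa⇒gggagaaagYa⇒gggagaaagRa⇒gggagaaagaga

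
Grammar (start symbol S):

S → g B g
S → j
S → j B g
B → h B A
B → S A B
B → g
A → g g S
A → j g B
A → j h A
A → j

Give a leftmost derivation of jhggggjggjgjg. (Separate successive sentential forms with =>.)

S => jBg => jhBAg => jhSABAg => jhgBgABAg => jhgSABgABAg => jhggBgABgABAg => jhggggABgABAg => jhggggjBgABAg => jhggggjggABAg => jhggggjggjBAg => jhggggjggjgAg => jhggggjggjgjg

S => jBg   [S → j B g]
jBg => jhBAg   [B → h B A]
jhBAg => jhSABAg   [B → S A B]
jhSABAg => jhgBgABAg   [S → g B g]
jhgBgABAg => jhgSABgABAg   [B → S A B]
jhgSABgABAg => jhggBgABgABAg   [S → g B g]
jhggBgABgABAg => jhggggABgABAg   [B → g]
jhggggABgABAg => jhggggjBgABAg   [A → j]
jhggggjBgABAg => jhggggjggABAg   [B → g]
jhggggjggABAg => jhggggjggjBAg   [A → j]
jhggggjggjBAg => jhggggjggjgAg   [B → g]
jhggggjggjgAg => jhggggjggjgjg   [A → j]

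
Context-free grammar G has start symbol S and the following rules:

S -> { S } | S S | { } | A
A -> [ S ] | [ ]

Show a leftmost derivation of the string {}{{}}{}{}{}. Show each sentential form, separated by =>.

S => SS => SSS => SSSS => SSSSS => {}SSSS => {}{S}SSS => {}{{}}SSS => {}{{}}{}SS => {}{{}}{}{}S => {}{{}}{}{}{}

S => SS   [S -> S S]
SS => SSS   [S -> S S]
SSS => SSSS   [S -> S S]
SSSS => SSSSS   [S -> S S]
SSSSS => {}SSSS   [S -> { }]
{}SSSS => {}{S}SSS   [S -> { S }]
{}{S}SSS => {}{{}}SSS   [S -> { }]
{}{{}}SSS => {}{{}}{}SS   [S -> { }]
{}{{}}{}SS => {}{{}}{}{}S   [S -> { }]
{}{{}}{}{}S => {}{{}}{}{}{}   [S -> { }]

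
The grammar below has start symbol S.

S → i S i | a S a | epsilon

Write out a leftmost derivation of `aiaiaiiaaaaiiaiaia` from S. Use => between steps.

S => aSa => aiSia => aiaSaia => aiaiSiaia => aiaiaSaiaia => aiaiaiSiaiaia => aiaiaiiSiiaiaia => aiaiaiiaSaiiaiaia => aiaiaiiaaSaaiiaiaia => aiaiaiiaaaaiiaiaia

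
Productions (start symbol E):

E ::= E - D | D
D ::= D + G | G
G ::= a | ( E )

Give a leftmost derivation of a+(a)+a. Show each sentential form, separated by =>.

E => D   [E ::= D]
D => D+G   [D ::= D + G]
D+G => D+G+G   [D ::= D + G]
D+G+G => G+G+G   [D ::= G]
G+G+G => a+G+G   [G ::= a]
a+G+G => a+(E)+G   [G ::= ( E )]
a+(E)+G => a+(D)+G   [E ::= D]
a+(D)+G => a+(G)+G   [D ::= G]
a+(G)+G => a+(a)+G   [G ::= a]
a+(a)+G => a+(a)+a   [G ::= a]

E => D => D+G => D+G+G => G+G+G => a+G+G => a+(E)+G => a+(D)+G => a+(G)+G => a+(a)+G => a+(a)+a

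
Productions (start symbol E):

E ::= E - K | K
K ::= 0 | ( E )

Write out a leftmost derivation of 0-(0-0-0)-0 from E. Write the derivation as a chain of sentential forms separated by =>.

E => E-K => E-K-K => K-K-K => 0-K-K => 0-(E)-K => 0-(E-K)-K => 0-(E-K-K)-K => 0-(K-K-K)-K => 0-(0-K-K)-K => 0-(0-0-K)-K => 0-(0-0-0)-K => 0-(0-0-0)-0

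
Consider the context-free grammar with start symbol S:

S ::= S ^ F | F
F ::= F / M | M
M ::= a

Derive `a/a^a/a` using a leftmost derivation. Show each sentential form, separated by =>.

S => S^F => F^F => F/M^F => M/M^F => a/M^F => a/a^F => a/a^F/M => a/a^M/M => a/a^a/M => a/a^a/a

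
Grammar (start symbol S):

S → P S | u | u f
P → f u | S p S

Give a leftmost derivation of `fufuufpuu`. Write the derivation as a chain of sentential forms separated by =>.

S=>PS=>SpSS=>PSpSS=>fuSpSS=>fuPSpSS=>fufuSpSS=>fufuufpSS=>fufuufpuS=>fufuufpuu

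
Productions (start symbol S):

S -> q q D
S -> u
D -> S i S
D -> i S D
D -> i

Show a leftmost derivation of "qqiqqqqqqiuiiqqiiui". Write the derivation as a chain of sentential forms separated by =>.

S => qqD   [S -> q q D]
qqD => qqiSD   [D -> i S D]
qqiSD => qqiqqDD   [S -> q q D]
qqiqqDD => qqiqqSiSD   [D -> S i S]
qqiqqSiSD => qqiqqqqDiSD   [S -> q q D]
qqiqqqqDiSD => qqiqqqqSiSiSD   [D -> S i S]
qqiqqqqSiSiSD => qqiqqqqqqDiSiSD   [S -> q q D]
qqiqqqqqqDiSiSD => qqiqqqqqqiSDiSiSD   [D -> i S D]
qqiqqqqqqiSDiSiSD => qqiqqqqqqiuDiSiSD   [S -> u]
qqiqqqqqqiuDiSiSD => qqiqqqqqqiuiiSiSD   [D -> i]
qqiqqqqqqiuiiSiSD => qqiqqqqqqiuiiqqDiSD   [S -> q q D]
qqiqqqqqqiuiiqqDiSD => qqiqqqqqqiuiiqqiiSD   [D -> i]
qqiqqqqqqiuiiqqiiSD => qqiqqqqqqiuiiqqiiuD   [S -> u]
qqiqqqqqqiuiiqqiiuD => qqiqqqqqqiuiiqqiiui   [D -> i]

S=>qqD=>qqiSD=>qqiqqDD=>qqiqqSiSD=>qqiqqqqDiSD=>qqiqqqqSiSiSD=>qqiqqqqqqDiSiSD=>qqiqqqqqqiSDiSiSD=>qqiqqqqqqiuDiSiSD=>qqiqqqqqqiuiiSiSD=>qqiqqqqqqiuiiqqDiSD=>qqiqqqqqqiuiiqqiiSD=>qqiqqqqqqiuiiqqiiuD=>qqiqqqqqqiuiiqqiiui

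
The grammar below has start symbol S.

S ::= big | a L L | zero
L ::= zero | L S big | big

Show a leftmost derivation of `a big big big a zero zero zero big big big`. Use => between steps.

S => a L L   [S ::= a L L]
a L L => a L S big L   [L ::= L S big]
a L S big L => a L S big S big L   [L ::= L S big]
a L S big S big L => a big S big S big L   [L ::= big]
a big S big S big L => a big big big S big L   [S ::= big]
a big big big S big L => a big big big a L L big L   [S ::= a L L]
a big big big a L L big L => a big big big a zero L big L   [L ::= zero]
a big big big a zero L big L => a big big big a zero L S big big L   [L ::= L S big]
a big big big a zero L S big big L => a big big big a zero zero S big big L   [L ::= zero]
a big big big a zero zero S big big L => a big big big a zero zero zero big big L   [S ::= zero]
a big big big a zero zero zero big big L => a big big big a zero zero zero big big big   [L ::= big]

S => a L L => a L S big L => a L S big S big L => a big S big S big L => a big big big S big L => a big big big a L L big L => a big big big a zero L big L => a big big big a zero L S big big L => a big big big a zero zero S big big L => a big big big a zero zero zero big big L => a big big big a zero zero zero big big big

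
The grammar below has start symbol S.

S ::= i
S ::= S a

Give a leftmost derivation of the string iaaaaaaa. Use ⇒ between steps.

S ⇒ Sa ⇒ Saa ⇒ Saaa ⇒ Saaaa ⇒ Saaaaa ⇒ Saaaaaa ⇒ Saaaaaaa ⇒ iaaaaaaa

S ⇒ Sa   [S ::= S a]
Sa ⇒ Saa   [S ::= S a]
Saa ⇒ Saaa   [S ::= S a]
Saaa ⇒ Saaaa   [S ::= S a]
Saaaa ⇒ Saaaaa   [S ::= S a]
Saaaaa ⇒ Saaaaaa   [S ::= S a]
Saaaaaa ⇒ Saaaaaaa   [S ::= S a]
Saaaaaaa ⇒ iaaaaaaa   [S ::= i]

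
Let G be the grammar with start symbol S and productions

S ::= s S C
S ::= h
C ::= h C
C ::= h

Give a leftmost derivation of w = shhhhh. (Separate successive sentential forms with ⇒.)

S ⇒ sSC   [S ::= s S C]
sSC ⇒ shC   [S ::= h]
shC ⇒ shhC   [C ::= h C]
shhC ⇒ shhhC   [C ::= h C]
shhhC ⇒ shhhhC   [C ::= h C]
shhhhC ⇒ shhhhh   [C ::= h]

S ⇒ sSC ⇒ shC ⇒ shhC ⇒ shhhC ⇒ shhhhC ⇒ shhhhh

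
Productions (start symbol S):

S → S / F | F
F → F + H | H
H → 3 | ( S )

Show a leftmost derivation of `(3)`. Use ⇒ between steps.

S⇒F⇒H⇒(S)⇒(F)⇒(H)⇒(3)

S ⇒ F   [S → F]
F ⇒ H   [F → H]
H ⇒ (S)   [H → ( S )]
(S) ⇒ (F)   [S → F]
(F) ⇒ (H)   [F → H]
(H) ⇒ (3)   [H → 3]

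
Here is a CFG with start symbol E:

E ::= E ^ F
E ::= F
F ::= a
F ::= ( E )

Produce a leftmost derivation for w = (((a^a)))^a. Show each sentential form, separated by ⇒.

E⇒E^F⇒F^F⇒(E)^F⇒(F)^F⇒((E))^F⇒((F))^F⇒(((E)))^F⇒(((E^F)))^F⇒(((F^F)))^F⇒(((a^F)))^F⇒(((a^a)))^F⇒(((a^a)))^a

E ⇒ E^F   [E ::= E ^ F]
E^F ⇒ F^F   [E ::= F]
F^F ⇒ (E)^F   [F ::= ( E )]
(E)^F ⇒ (F)^F   [E ::= F]
(F)^F ⇒ ((E))^F   [F ::= ( E )]
((E))^F ⇒ ((F))^F   [E ::= F]
((F))^F ⇒ (((E)))^F   [F ::= ( E )]
(((E)))^F ⇒ (((E^F)))^F   [E ::= E ^ F]
(((E^F)))^F ⇒ (((F^F)))^F   [E ::= F]
(((F^F)))^F ⇒ (((a^F)))^F   [F ::= a]
(((a^F)))^F ⇒ (((a^a)))^F   [F ::= a]
(((a^a)))^F ⇒ (((a^a)))^a   [F ::= a]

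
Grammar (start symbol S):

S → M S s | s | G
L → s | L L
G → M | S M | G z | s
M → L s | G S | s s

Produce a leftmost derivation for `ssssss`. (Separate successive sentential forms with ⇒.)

S ⇒ MSs   [S → M S s]
MSs ⇒ LsSs   [M → L s]
LsSs ⇒ LLsSs   [L → L L]
LLsSs ⇒ LLLsSs   [L → L L]
LLLsSs ⇒ sLLsSs   [L → s]
sLLsSs ⇒ ssLsSs   [L → s]
ssLsSs ⇒ ssssSs   [L → s]
ssssSs ⇒ ssssGs   [S → G]
ssssGs ⇒ ssssss   [G → s]

S ⇒ MSs ⇒ LsSs ⇒ LLsSs ⇒ LLLsSs ⇒ sLLsSs ⇒ ssLsSs ⇒ ssssSs ⇒ ssssGs ⇒ ssssss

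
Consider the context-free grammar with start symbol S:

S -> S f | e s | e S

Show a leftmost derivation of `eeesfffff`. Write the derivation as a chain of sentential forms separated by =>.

S => Sf   [S -> S f]
Sf => Sff   [S -> S f]
Sff => Sfff   [S -> S f]
Sfff => Sffff   [S -> S f]
Sffff => Sfffff   [S -> S f]
Sfffff => eSfffff   [S -> e S]
eSfffff => eeSfffff   [S -> e S]
eeSfffff => eeesfffff   [S -> e s]

S=>Sf=>Sff=>Sfff=>Sffff=>Sfffff=>eSfffff=>eeSfffff=>eeesfffff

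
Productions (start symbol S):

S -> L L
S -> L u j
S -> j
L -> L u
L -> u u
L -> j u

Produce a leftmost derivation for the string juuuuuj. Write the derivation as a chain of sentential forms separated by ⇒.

S ⇒ Luj ⇒ Luuj ⇒ Luuuj ⇒ Luuuuj ⇒ juuuuuj

S ⇒ Luj   [S -> L u j]
Luj ⇒ Luuj   [L -> L u]
Luuj ⇒ Luuuj   [L -> L u]
Luuuj ⇒ Luuuuj   [L -> L u]
Luuuuj ⇒ juuuuuj   [L -> j u]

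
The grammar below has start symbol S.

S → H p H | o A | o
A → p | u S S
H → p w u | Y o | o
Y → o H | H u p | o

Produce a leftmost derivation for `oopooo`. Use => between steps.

S => HpH => YopH => oopH => oopYo => oopoHo => oopooo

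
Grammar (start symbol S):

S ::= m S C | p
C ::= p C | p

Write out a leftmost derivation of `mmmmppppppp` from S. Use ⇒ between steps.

S ⇒ mSC   [S ::= m S C]
mSC ⇒ mmSCC   [S ::= m S C]
mmSCC ⇒ mmmSCCC   [S ::= m S C]
mmmSCCC ⇒ mmmmSCCCC   [S ::= m S C]
mmmmSCCCC ⇒ mmmmpCCCC   [S ::= p]
mmmmpCCCC ⇒ mmmmppCCCC   [C ::= p C]
mmmmppCCCC ⇒ mmmmpppCCCC   [C ::= p C]
mmmmpppCCCC ⇒ mmmmppppCCC   [C ::= p]
mmmmppppCCC ⇒ mmmmpppppCC   [C ::= p]
mmmmpppppCC ⇒ mmmmppppppC   [C ::= p]
mmmmppppppC ⇒ mmmmppppppp   [C ::= p]

S ⇒ mSC ⇒ mmSCC ⇒ mmmSCCC ⇒ mmmmSCCCC ⇒ mmmmpCCCC ⇒ mmmmppCCCC ⇒ mmmmpppCCCC ⇒ mmmmppppCCC ⇒ mmmmpppppCC ⇒ mmmmppppppC ⇒ mmmmppppppp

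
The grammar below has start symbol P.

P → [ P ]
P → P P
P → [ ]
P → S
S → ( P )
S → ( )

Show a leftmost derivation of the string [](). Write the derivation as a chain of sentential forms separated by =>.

P=>PP=>[]P=>[]S=>[]()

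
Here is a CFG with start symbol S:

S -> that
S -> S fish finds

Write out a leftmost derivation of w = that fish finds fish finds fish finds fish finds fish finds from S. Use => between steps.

S => S fish finds   [S -> S fish finds]
S fish finds => S fish finds fish finds   [S -> S fish finds]
S fish finds fish finds => S fish finds fish finds fish finds   [S -> S fish finds]
S fish finds fish finds fish finds => S fish finds fish finds fish finds fish finds   [S -> S fish finds]
S fish finds fish finds fish finds fish finds => S fish finds fish finds fish finds fish finds fish finds   [S -> S fish finds]
S fish finds fish finds fish finds fish finds fish finds => that fish finds fish finds fish finds fish finds fish finds   [S -> that]

S => S fish finds => S fish finds fish finds => S fish finds fish finds fish finds => S fish finds fish finds fish finds fish finds => S fish finds fish finds fish finds fish finds fish finds => that fish finds fish finds fish finds fish finds fish finds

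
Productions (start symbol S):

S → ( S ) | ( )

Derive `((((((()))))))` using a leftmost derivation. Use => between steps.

S => (S)   [S → ( S )]
(S) => ((S))   [S → ( S )]
((S)) => (((S)))   [S → ( S )]
(((S))) => ((((S))))   [S → ( S )]
((((S)))) => (((((S)))))   [S → ( S )]
(((((S))))) => ((((((S))))))   [S → ( S )]
((((((S)))))) => ((((((()))))))   [S → ( )]

S => (S) => ((S)) => (((S))) => ((((S)))) => (((((S))))) => ((((((S)))))) => ((((((()))))))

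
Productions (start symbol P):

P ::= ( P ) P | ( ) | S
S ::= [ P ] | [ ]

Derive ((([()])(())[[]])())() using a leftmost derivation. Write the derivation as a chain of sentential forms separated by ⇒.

P ⇒ (P)P ⇒ ((P)P)P ⇒ (((P)P)P)P ⇒ (((S)P)P)P ⇒ ((([P])P)P)P ⇒ ((([()])P)P)P ⇒ ((([()])(P)P)P)P ⇒ ((([()])(())P)P)P ⇒ ((([()])(())S)P)P ⇒ ((([()])(())[P])P)P ⇒ ((([()])(())[S])P)P ⇒ ((([()])(())[[]])P)P ⇒ ((([()])(())[[]])())P ⇒ ((([()])(())[[]])())()

P ⇒ (P)P   [P ::= ( P ) P]
(P)P ⇒ ((P)P)P   [P ::= ( P ) P]
((P)P)P ⇒ (((P)P)P)P   [P ::= ( P ) P]
(((P)P)P)P ⇒ (((S)P)P)P   [P ::= S]
(((S)P)P)P ⇒ ((([P])P)P)P   [S ::= [ P ]]
((([P])P)P)P ⇒ ((([()])P)P)P   [P ::= ( )]
((([()])P)P)P ⇒ ((([()])(P)P)P)P   [P ::= ( P ) P]
((([()])(P)P)P)P ⇒ ((([()])(())P)P)P   [P ::= ( )]
((([()])(())P)P)P ⇒ ((([()])(())S)P)P   [P ::= S]
((([()])(())S)P)P ⇒ ((([()])(())[P])P)P   [S ::= [ P ]]
((([()])(())[P])P)P ⇒ ((([()])(())[S])P)P   [P ::= S]
((([()])(())[S])P)P ⇒ ((([()])(())[[]])P)P   [S ::= [ ]]
((([()])(())[[]])P)P ⇒ ((([()])(())[[]])())P   [P ::= ( )]
((([()])(())[[]])())P ⇒ ((([()])(())[[]])())()   [P ::= ( )]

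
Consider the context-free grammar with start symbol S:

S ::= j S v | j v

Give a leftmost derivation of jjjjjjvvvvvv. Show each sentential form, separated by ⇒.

S⇒jSv⇒jjSvv⇒jjjSvvv⇒jjjjSvvvv⇒jjjjjSvvvvv⇒jjjjjjvvvvvv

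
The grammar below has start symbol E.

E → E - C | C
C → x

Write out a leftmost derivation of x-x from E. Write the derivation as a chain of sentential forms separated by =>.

E => E-C => C-C => x-C => x-x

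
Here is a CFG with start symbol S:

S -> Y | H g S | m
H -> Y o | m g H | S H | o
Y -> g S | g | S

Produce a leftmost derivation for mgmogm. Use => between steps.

S => HgS   [S -> H g S]
HgS => mgHgS   [H -> m g H]
mgHgS => mgSHgS   [H -> S H]
mgSHgS => mgmHgS   [S -> m]
mgmHgS => mgmogS   [H -> o]
mgmogS => mgmogm   [S -> m]

S => HgS => mgHgS => mgSHgS => mgmHgS => mgmogS => mgmogm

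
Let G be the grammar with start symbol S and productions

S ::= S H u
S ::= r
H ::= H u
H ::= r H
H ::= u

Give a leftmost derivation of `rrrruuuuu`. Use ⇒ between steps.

S ⇒ SHu ⇒ SHuHu ⇒ rHuHu ⇒ rHuuHu ⇒ rrHuuHu ⇒ rrrHuuHu ⇒ rrrrHuuHu ⇒ rrrruuuHu ⇒ rrrruuuuu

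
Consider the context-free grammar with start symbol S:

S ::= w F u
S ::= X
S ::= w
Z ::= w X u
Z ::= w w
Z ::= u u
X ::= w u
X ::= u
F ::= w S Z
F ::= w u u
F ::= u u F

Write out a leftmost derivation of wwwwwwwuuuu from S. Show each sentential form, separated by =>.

S => wFu   [S ::= w F u]
wFu => wwSZu   [F ::= w S Z]
wwSZu => wwwFuZu   [S ::= w F u]
wwwFuZu => wwwwSZuZu   [F ::= w S Z]
wwwwSZuZu => wwwwwZuZu   [S ::= w]
wwwwwZuZu => wwwwwwwuZu   [Z ::= w w]
wwwwwwwuZu => wwwwwwwuuuu   [Z ::= u u]

S => wFu => wwSZu => wwwFuZu => wwwwSZuZu => wwwwwZuZu => wwwwwwwuZu => wwwwwwwuuuu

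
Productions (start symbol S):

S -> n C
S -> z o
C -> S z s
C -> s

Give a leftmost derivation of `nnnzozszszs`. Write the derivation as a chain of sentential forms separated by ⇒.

S⇒nC⇒nSzs⇒nnCzs⇒nnSzszs⇒nnnCzszs⇒nnnSzszszs⇒nnnzozszszs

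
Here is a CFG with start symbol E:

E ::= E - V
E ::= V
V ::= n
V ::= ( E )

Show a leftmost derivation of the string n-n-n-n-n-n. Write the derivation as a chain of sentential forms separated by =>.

E=>E-V=>E-V-V=>E-V-V-V=>E-V-V-V-V=>E-V-V-V-V-V=>V-V-V-V-V-V=>n-V-V-V-V-V=>n-n-V-V-V-V=>n-n-n-V-V-V=>n-n-n-n-V-V=>n-n-n-n-n-V=>n-n-n-n-n-n

E => E-V   [E ::= E - V]
E-V => E-V-V   [E ::= E - V]
E-V-V => E-V-V-V   [E ::= E - V]
E-V-V-V => E-V-V-V-V   [E ::= E - V]
E-V-V-V-V => E-V-V-V-V-V   [E ::= E - V]
E-V-V-V-V-V => V-V-V-V-V-V   [E ::= V]
V-V-V-V-V-V => n-V-V-V-V-V   [V ::= n]
n-V-V-V-V-V => n-n-V-V-V-V   [V ::= n]
n-n-V-V-V-V => n-n-n-V-V-V   [V ::= n]
n-n-n-V-V-V => n-n-n-n-V-V   [V ::= n]
n-n-n-n-V-V => n-n-n-n-n-V   [V ::= n]
n-n-n-n-n-V => n-n-n-n-n-n   [V ::= n]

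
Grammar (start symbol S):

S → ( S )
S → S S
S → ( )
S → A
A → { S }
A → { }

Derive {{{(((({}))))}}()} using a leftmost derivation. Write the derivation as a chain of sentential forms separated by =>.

S => A   [S → A]
A => {S}   [A → { S }]
{S} => {SS}   [S → S S]
{SS} => {AS}   [S → A]
{AS} => {{S}S}   [A → { S }]
{{S}S} => {{A}S}   [S → A]
{{A}S} => {{{S}}S}   [A → { S }]
{{{S}}S} => {{{(S)}}S}   [S → ( S )]
{{{(S)}}S} => {{{((S))}}S}   [S → ( S )]
{{{((S))}}S} => {{{(((S)))}}S}   [S → ( S )]
{{{(((S)))}}S} => {{{((((S))))}}S}   [S → ( S )]
{{{((((S))))}}S} => {{{((((A))))}}S}   [S → A]
{{{((((A))))}}S} => {{{(((({}))))}}S}   [A → { }]
{{{(((({}))))}}S} => {{{(((({}))))}}()}   [S → ( )]

S=>A=>{S}=>{SS}=>{AS}=>{{S}S}=>{{A}S}=>{{{S}}S}=>{{{(S)}}S}=>{{{((S))}}S}=>{{{(((S)))}}S}=>{{{((((S))))}}S}=>{{{((((A))))}}S}=>{{{(((({}))))}}S}=>{{{(((({}))))}}()}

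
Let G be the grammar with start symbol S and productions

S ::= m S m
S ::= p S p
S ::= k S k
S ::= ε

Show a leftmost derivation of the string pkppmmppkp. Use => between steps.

S => pSp => pkSkp => pkpSpkp => pkppSppkp => pkppmSmppkp => pkppmmppkp

S => pSp   [S ::= p S p]
pSp => pkSkp   [S ::= k S k]
pkSkp => pkpSpkp   [S ::= p S p]
pkpSpkp => pkppSppkp   [S ::= p S p]
pkppSppkp => pkppmSmppkp   [S ::= m S m]
pkppmSmppkp => pkppmmppkp   [S ::= ε]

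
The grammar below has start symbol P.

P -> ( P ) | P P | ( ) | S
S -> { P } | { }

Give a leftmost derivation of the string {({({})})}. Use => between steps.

P => S => {P} => {(P)} => {(S)} => {({P})} => {({(P)})} => {({(S)})} => {({({})})}

P => S   [P -> S]
S => {P}   [S -> { P }]
{P} => {(P)}   [P -> ( P )]
{(P)} => {(S)}   [P -> S]
{(S)} => {({P})}   [S -> { P }]
{({P})} => {({(P)})}   [P -> ( P )]
{({(P)})} => {({(S)})}   [P -> S]
{({(S)})} => {({({})})}   [S -> { }]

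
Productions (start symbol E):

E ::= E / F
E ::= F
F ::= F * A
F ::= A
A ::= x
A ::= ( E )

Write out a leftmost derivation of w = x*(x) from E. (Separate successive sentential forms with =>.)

E => F   [E ::= F]
F => F*A   [F ::= F * A]
F*A => A*A   [F ::= A]
A*A => x*A   [A ::= x]
x*A => x*(E)   [A ::= ( E )]
x*(E) => x*(F)   [E ::= F]
x*(F) => x*(A)   [F ::= A]
x*(A) => x*(x)   [A ::= x]

E => F => F*A => A*A => x*A => x*(E) => x*(F) => x*(A) => x*(x)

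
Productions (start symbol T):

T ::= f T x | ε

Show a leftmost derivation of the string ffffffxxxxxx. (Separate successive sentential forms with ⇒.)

T ⇒ fTx ⇒ ffTxx ⇒ fffTxxx ⇒ ffffTxxxx ⇒ fffffTxxxxx ⇒ ffffffTxxxxxx ⇒ ffffffxxxxxx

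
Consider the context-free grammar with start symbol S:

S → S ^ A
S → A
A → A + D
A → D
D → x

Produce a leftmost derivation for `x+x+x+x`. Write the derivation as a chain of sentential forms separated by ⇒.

S ⇒ A ⇒ A+D ⇒ A+D+D ⇒ A+D+D+D ⇒ D+D+D+D ⇒ x+D+D+D ⇒ x+x+D+D ⇒ x+x+x+D ⇒ x+x+x+x

S ⇒ A   [S → A]
A ⇒ A+D   [A → A + D]
A+D ⇒ A+D+D   [A → A + D]
A+D+D ⇒ A+D+D+D   [A → A + D]
A+D+D+D ⇒ D+D+D+D   [A → D]
D+D+D+D ⇒ x+D+D+D   [D → x]
x+D+D+D ⇒ x+x+D+D   [D → x]
x+x+D+D ⇒ x+x+x+D   [D → x]
x+x+x+D ⇒ x+x+x+x   [D → x]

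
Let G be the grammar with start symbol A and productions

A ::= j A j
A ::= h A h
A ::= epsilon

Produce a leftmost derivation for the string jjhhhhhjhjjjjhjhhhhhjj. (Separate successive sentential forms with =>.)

A => jAj   [A ::= j A j]
jAj => jjAjj   [A ::= j A j]
jjAjj => jjhAhjj   [A ::= h A h]
jjhAhjj => jjhhAhhjj   [A ::= h A h]
jjhhAhhjj => jjhhhAhhhjj   [A ::= h A h]
jjhhhAhhhjj => jjhhhhAhhhhjj   [A ::= h A h]
jjhhhhAhhhhjj => jjhhhhhAhhhhhjj   [A ::= h A h]
jjhhhhhAhhhhhjj => jjhhhhhjAjhhhhhjj   [A ::= j A j]
jjhhhhhjAjhhhhhjj => jjhhhhhjhAhjhhhhhjj   [A ::= h A h]
jjhhhhhjhAhjhhhhhjj => jjhhhhhjhjAjhjhhhhhjj   [A ::= j A j]
jjhhhhhjhjAjhjhhhhhjj => jjhhhhhjhjjAjjhjhhhhhjj   [A ::= j A j]
jjhhhhhjhjjAjjhjhhhhhjj => jjhhhhhjhjjjjhjhhhhhjj   [A ::= epsilon]

A => jAj => jjAjj => jjhAhjj => jjhhAhhjj => jjhhhAhhhjj => jjhhhhAhhhhjj => jjhhhhhAhhhhhjj => jjhhhhhjAjhhhhhjj => jjhhhhhjhAhjhhhhhjj => jjhhhhhjhjAjhjhhhhhjj => jjhhhhhjhjjAjjhjhhhhhjj => jjhhhhhjhjjjjhjhhhhhjj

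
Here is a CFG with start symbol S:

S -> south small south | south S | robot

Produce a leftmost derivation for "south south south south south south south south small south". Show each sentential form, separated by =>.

S => south S => south south S => south south south S => south south south south S => south south south south south S => south south south south south south S => south south south south south south south S => south south south south south south south south small south

S => south S   [S -> south S]
south S => south south S   [S -> south S]
south south S => south south south S   [S -> south S]
south south south S => south south south south S   [S -> south S]
south south south south S => south south south south south S   [S -> south S]
south south south south south S => south south south south south south S   [S -> south S]
south south south south south south S => south south south south south south south S   [S -> south S]
south south south south south south south S => south south south south south south south south small south   [S -> south small south]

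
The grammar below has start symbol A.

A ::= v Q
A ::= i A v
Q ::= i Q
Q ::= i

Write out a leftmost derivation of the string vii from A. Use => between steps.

A => vQ => viQ => vii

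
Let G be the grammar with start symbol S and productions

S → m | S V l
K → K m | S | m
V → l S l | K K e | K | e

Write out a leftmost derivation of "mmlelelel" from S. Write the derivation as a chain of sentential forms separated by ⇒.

S ⇒ SVl ⇒ SVlVl ⇒ SVlVlVl ⇒ SVlVlVlVl ⇒ mVlVlVlVl ⇒ mKlVlVlVl ⇒ mmlVlVlVl ⇒ mmlelVlVl ⇒ mmlelelVl ⇒ mmlelelel

S ⇒ SVl   [S → S V l]
SVl ⇒ SVlVl   [S → S V l]
SVlVl ⇒ SVlVlVl   [S → S V l]
SVlVlVl ⇒ SVlVlVlVl   [S → S V l]
SVlVlVlVl ⇒ mVlVlVlVl   [S → m]
mVlVlVlVl ⇒ mKlVlVlVl   [V → K]
mKlVlVlVl ⇒ mmlVlVlVl   [K → m]
mmlVlVlVl ⇒ mmlelVlVl   [V → e]
mmlelVlVl ⇒ mmlelelVl   [V → e]
mmlelelVl ⇒ mmlelelel   [V → e]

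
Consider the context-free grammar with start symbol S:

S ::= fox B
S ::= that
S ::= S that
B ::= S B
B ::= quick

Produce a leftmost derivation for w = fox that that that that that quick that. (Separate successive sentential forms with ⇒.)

S ⇒ S that   [S ::= S that]
S that ⇒ fox B that   [S ::= fox B]
fox B that ⇒ fox S B that   [B ::= S B]
fox S B that ⇒ fox S that B that   [S ::= S that]
fox S that B that ⇒ fox S that that B that   [S ::= S that]
fox S that that B that ⇒ fox that that that B that   [S ::= that]
fox that that that B that ⇒ fox that that that S B that   [B ::= S B]
fox that that that S B that ⇒ fox that that that S that B that   [S ::= S that]
fox that that that S that B that ⇒ fox that that that that that B that   [S ::= that]
fox that that that that that B that ⇒ fox that that that that that quick that   [B ::= quick]

S ⇒ S that ⇒ fox B that ⇒ fox S B that ⇒ fox S that B that ⇒ fox S that that B that ⇒ fox that that that B that ⇒ fox that that that S B that ⇒ fox that that that S that B that ⇒ fox that that that that that B that ⇒ fox that that that that that quick that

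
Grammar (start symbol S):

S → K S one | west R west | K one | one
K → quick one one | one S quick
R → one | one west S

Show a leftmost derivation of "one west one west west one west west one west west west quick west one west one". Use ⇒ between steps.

S ⇒ K S one ⇒ one S quick S one ⇒ one west R west quick S one ⇒ one west one west S west quick S one ⇒ one west one west west R west west quick S one ⇒ one west one west west one west S west west quick S one ⇒ one west one west west one west west R west west west quick S one ⇒ one west one west west one west west one west west west quick S one ⇒ one west one west west one west west one west west west quick west R west one ⇒ one west one west west one west west one west west west quick west one west one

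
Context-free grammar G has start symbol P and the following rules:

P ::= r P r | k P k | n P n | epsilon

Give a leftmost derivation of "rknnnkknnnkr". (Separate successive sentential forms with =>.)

P => rPr => rkPkr => rknPnkr => rknnPnnkr => rknnnPnnnkr => rknnnkPknnnkr => rknnnkknnnkr

P => rPr   [P ::= r P r]
rPr => rkPkr   [P ::= k P k]
rkPkr => rknPnkr   [P ::= n P n]
rknPnkr => rknnPnnkr   [P ::= n P n]
rknnPnnkr => rknnnPnnnkr   [P ::= n P n]
rknnnPnnnkr => rknnnkPknnnkr   [P ::= k P k]
rknnnkPknnnkr => rknnnkknnnkr   [P ::= epsilon]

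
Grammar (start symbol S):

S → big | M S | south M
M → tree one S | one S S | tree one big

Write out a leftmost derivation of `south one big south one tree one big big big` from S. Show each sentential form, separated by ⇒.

S ⇒ south M ⇒ south one S S ⇒ south one big S ⇒ south one big south M ⇒ south one big south one S S ⇒ south one big south one M S S ⇒ south one big south one tree one big S S ⇒ south one big south one tree one big big S ⇒ south one big south one tree one big big big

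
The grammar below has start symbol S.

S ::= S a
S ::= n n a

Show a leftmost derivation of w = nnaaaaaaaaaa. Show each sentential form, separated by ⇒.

S ⇒ Sa   [S ::= S a]
Sa ⇒ Saa   [S ::= S a]
Saa ⇒ Saaa   [S ::= S a]
Saaa ⇒ Saaaa   [S ::= S a]
Saaaa ⇒ Saaaaa   [S ::= S a]
Saaaaa ⇒ Saaaaaa   [S ::= S a]
Saaaaaa ⇒ Saaaaaaa   [S ::= S a]
Saaaaaaa ⇒ Saaaaaaaa   [S ::= S a]
Saaaaaaaa ⇒ Saaaaaaaaa   [S ::= S a]
Saaaaaaaaa ⇒ nnaaaaaaaaaa   [S ::= n n a]

S⇒Sa⇒Saa⇒Saaa⇒Saaaa⇒Saaaaa⇒Saaaaaa⇒Saaaaaaa⇒Saaaaaaaa⇒Saaaaaaaaa⇒nnaaaaaaaaaa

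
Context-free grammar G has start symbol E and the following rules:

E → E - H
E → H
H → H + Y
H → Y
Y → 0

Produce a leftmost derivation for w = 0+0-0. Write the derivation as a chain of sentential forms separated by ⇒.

E ⇒ E-H ⇒ H-H ⇒ H+Y-H ⇒ Y+Y-H ⇒ 0+Y-H ⇒ 0+0-H ⇒ 0+0-Y ⇒ 0+0-0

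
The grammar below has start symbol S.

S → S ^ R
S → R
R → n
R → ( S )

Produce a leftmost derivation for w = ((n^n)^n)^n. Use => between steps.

S => S^R   [S → S ^ R]
S^R => R^R   [S → R]
R^R => (S)^R   [R → ( S )]
(S)^R => (S^R)^R   [S → S ^ R]
(S^R)^R => (R^R)^R   [S → R]
(R^R)^R => ((S)^R)^R   [R → ( S )]
((S)^R)^R => ((S^R)^R)^R   [S → S ^ R]
((S^R)^R)^R => ((R^R)^R)^R   [S → R]
((R^R)^R)^R => ((n^R)^R)^R   [R → n]
((n^R)^R)^R => ((n^n)^R)^R   [R → n]
((n^n)^R)^R => ((n^n)^n)^R   [R → n]
((n^n)^n)^R => ((n^n)^n)^n   [R → n]

S => S^R => R^R => (S)^R => (S^R)^R => (R^R)^R => ((S)^R)^R => ((S^R)^R)^R => ((R^R)^R)^R => ((n^R)^R)^R => ((n^n)^R)^R => ((n^n)^n)^R => ((n^n)^n)^n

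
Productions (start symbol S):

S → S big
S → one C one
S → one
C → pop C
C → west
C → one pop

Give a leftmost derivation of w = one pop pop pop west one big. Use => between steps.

S => S big => one C one big => one pop C one big => one pop pop C one big => one pop pop pop C one big => one pop pop pop west one big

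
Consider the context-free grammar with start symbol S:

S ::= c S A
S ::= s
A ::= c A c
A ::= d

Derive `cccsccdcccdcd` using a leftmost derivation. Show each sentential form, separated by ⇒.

S ⇒ cSA   [S ::= c S A]
cSA ⇒ ccSAA   [S ::= c S A]
ccSAA ⇒ cccSAAA   [S ::= c S A]
cccSAAA ⇒ cccsAAA   [S ::= s]
cccsAAA ⇒ cccscAcAA   [A ::= c A c]
cccscAcAA ⇒ cccsccAccAA   [A ::= c A c]
cccsccAccAA ⇒ cccsccdccAA   [A ::= d]
cccsccdccAA ⇒ cccsccdcccAcA   [A ::= c A c]
cccsccdcccAcA ⇒ cccsccdcccdcA   [A ::= d]
cccsccdcccdcA ⇒ cccsccdcccdcd   [A ::= d]

S ⇒ cSA ⇒ ccSAA ⇒ cccSAAA ⇒ cccsAAA ⇒ cccscAcAA ⇒ cccsccAccAA ⇒ cccsccdccAA ⇒ cccsccdcccAcA ⇒ cccsccdcccdcA ⇒ cccsccdcccdcd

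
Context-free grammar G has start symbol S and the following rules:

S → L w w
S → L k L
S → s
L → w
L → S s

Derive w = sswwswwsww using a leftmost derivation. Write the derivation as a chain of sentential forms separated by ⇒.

S ⇒ Lww   [S → L w w]
Lww ⇒ Ssww   [L → S s]
Ssww ⇒ Lwwsww   [S → L w w]
Lwwsww ⇒ Sswwsww   [L → S s]
Sswwsww ⇒ Lwwswwsww   [S → L w w]
Lwwswwsww ⇒ Sswwswwsww   [L → S s]
Sswwswwsww ⇒ sswwswwsww   [S → s]

S⇒Lww⇒Ssww⇒Lwwsww⇒Sswwsww⇒Lwwswwsww⇒Sswwswwsww⇒sswwswwsww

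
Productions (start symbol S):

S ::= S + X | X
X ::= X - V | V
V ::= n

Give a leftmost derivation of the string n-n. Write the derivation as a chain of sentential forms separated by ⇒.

S ⇒ X   [S ::= X]
X ⇒ X-V   [X ::= X - V]
X-V ⇒ V-V   [X ::= V]
V-V ⇒ n-V   [V ::= n]
n-V ⇒ n-n   [V ::= n]

S ⇒ X ⇒ X-V ⇒ V-V ⇒ n-V ⇒ n-n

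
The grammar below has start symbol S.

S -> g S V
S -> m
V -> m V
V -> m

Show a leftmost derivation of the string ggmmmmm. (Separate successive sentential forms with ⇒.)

S ⇒ gSV   [S -> g S V]
gSV ⇒ ggSVV   [S -> g S V]
ggSVV ⇒ ggmVV   [S -> m]
ggmVV ⇒ ggmmVV   [V -> m V]
ggmmVV ⇒ ggmmmVV   [V -> m V]
ggmmmVV ⇒ ggmmmmV   [V -> m]
ggmmmmV ⇒ ggmmmmm   [V -> m]

S⇒gSV⇒ggSVV⇒ggmVV⇒ggmmVV⇒ggmmmVV⇒ggmmmmV⇒ggmmmmm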